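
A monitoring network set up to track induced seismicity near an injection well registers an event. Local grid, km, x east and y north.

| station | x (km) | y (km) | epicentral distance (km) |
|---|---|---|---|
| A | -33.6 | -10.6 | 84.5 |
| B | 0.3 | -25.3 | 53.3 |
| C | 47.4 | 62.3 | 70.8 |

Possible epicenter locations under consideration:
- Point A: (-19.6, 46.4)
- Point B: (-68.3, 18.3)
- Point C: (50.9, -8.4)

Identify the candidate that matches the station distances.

For each candidate, compare |candidate − station| to the reported distance:
Point A: residuals A 25.8, B 21.1, C 1.9 → max 25.8 km
Point B: residuals A 39.3, B 28.0, C 53.0 → max 53.0 km
Point C: residuals A 0.0, B 0.0, C 0.0 → max 0.0 km
Only Point C has all residuals ≈ 0.

Point C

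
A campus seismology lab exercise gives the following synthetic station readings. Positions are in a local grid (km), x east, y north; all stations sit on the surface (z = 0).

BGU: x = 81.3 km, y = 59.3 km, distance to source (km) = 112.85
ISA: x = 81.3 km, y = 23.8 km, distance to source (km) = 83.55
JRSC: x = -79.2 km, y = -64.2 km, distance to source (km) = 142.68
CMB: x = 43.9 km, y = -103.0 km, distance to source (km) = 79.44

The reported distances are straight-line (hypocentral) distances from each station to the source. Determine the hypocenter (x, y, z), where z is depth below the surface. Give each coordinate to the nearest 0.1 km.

x ≈ 53.3 km, y ≈ -39.5 km, depth ≈ 46.8 km

Each station gives a sphere (x−x_i)² + (y−y_i)² + z² = d_i² (stations at z=0).
Subtracting the BGU sphere from ISA and JRSC: z² cancels, leaving linear equations in x and y:
0.0 x − 71.0 y = 2804.47
-321.0 x − 247.0 y = -7354.36
Solving: x ≈ 53.305, y ≈ -39.500 km (keep extra digits for the depth step; rounded: 53.3, -39.5).
Then from the BGU sphere: z² = 112.85² − (x − 81.3)² − (y − 59.3)² with x = 53.305, y = -39.500, so z ≈ 46.797 ≈ 46.8 km.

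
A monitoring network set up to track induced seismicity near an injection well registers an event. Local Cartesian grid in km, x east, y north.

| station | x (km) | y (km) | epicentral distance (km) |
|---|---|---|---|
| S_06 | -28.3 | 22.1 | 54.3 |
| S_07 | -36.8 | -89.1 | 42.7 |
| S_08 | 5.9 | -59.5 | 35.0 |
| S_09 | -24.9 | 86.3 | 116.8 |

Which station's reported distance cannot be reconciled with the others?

S_07

Solve using three stations at a time. Using S_06, S_08, S_09 (subtract circle equations pairwise → linear system) gives (x, y) ≈ (-12.6, -29.8).
Distances from that point to each station vs reported:
  S_06: calculated 54.3 vs reported 54.3 → residual 0.0 km
  S_07: calculated 64.0 vs reported 42.7 → residual 21.3 km
  S_08: calculated 34.9 vs reported 35.0 → residual 0.1 km
  S_09: calculated 116.8 vs reported 116.8 → residual 0.0 km
S_06, S_08, S_09 are mutually consistent (residuals ≈ 0); S_07 is off by 21.3 km.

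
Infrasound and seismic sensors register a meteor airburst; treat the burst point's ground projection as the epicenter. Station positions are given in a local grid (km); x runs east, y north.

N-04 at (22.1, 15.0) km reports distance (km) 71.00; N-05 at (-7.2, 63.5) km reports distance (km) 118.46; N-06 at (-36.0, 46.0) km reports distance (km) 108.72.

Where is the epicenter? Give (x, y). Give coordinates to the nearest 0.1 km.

Circle about each station: (x − 22.1)² + (y − 15.0)² = 71.00²; (x + 7.2)² + (y − 63.5)² = 118.46²; (x + 36.0)² + (y − 46.0)² = 108.72².
Subtracting the N-04 equation from the N-05 and N-06 equations removes the quadratic terms:
-58.6 x + 97.0 y = -5621.09
-116.2 x + 62.0 y = -4080.45
Solving the 2×2 system: x ≈ 6.2, y ≈ -54.2 km.

(6.2, -54.2)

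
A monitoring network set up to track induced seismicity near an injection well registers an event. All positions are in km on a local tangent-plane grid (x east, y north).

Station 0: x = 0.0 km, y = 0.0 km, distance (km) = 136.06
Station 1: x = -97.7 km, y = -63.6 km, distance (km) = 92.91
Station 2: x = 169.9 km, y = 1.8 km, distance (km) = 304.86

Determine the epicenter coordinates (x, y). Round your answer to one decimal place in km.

x ≈ -134.3 km, y ≈ 21.8 km

Circle about each station: x² + y² = 136.06²; (x + 97.7)² + (y + 63.6)² = 92.91²; (x − 169.9)² + (y − 1.8)² = 304.86².
Subtracting the Station 0 equation from the Station 1 and Station 2 equations removes the quadratic terms:
-195.4 x − 127.2 y = 23470.31
339.8 x + 3.6 y = -45558.05
Solving the 2×2 system: x ≈ -134.3, y ≈ 21.8 km.
Check against Station 0 (with the unrounded x, y): √(x²+y²) = 136.06 ≈ 136.06 km. ✓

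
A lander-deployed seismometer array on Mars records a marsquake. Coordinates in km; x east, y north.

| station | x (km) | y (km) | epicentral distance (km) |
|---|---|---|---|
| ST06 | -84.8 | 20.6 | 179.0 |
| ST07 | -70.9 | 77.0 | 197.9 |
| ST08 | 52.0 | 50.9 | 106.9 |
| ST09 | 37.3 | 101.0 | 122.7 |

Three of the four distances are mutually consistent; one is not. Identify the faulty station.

ST09

Solve using three stations at a time. Using ST06, ST07, ST08 (subtract circle equations pairwise → linear system) gives (x, y) ≈ (78.6, -52.9).
Distances from that point to each station vs reported:
  ST06: calculated 179.2 vs reported 179.0 → residual 0.2 km
  ST07: calculated 198.0 vs reported 197.9 → residual 0.1 km
  ST08: calculated 107.2 vs reported 106.9 → residual 0.3 km
  ST09: calculated 159.3 vs reported 122.7 → residual 36.6 km
ST06, ST07, ST08 are mutually consistent (residuals ≈ 0); ST09 is off by 36.6 km.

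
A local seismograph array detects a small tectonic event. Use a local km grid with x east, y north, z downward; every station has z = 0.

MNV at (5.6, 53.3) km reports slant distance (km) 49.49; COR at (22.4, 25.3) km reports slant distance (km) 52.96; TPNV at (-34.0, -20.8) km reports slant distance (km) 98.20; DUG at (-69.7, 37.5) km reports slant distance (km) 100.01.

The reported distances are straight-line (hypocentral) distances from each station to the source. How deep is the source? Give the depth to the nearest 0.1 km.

z ≈ 47.7 km

Each station gives a sphere (x−x_i)² + (y−y_i)² + z² = d_i² (stations at z=0).
Subtracting the MNV sphere from COR and TPNV: z² cancels, leaving linear equations in x and y:
33.6 x − 56.0 y = -2085.90
-79.2 x − 148.2 y = -8477.59
Solving: x ≈ 17.591, y ≈ 47.803 km (keep extra digits for the depth step; rounded: 17.6, 47.8).
Then from the MNV sphere: z² = 49.49² − (x − 5.6)² − (y − 53.3)² with x = 17.591, y = 47.803, so z ≈ 47.700 ≈ 47.7 km.
Check against DUG (with the unrounded solution): distance 100.01 ≈ 100.01 km. ✓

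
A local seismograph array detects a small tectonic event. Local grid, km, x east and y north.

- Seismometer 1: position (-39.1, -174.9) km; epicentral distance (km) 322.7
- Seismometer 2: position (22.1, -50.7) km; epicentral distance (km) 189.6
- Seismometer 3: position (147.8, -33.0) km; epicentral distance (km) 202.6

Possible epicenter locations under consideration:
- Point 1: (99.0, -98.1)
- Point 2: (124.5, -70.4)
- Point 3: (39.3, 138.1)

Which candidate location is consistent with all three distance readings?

For each candidate, compare |candidate − station| to the reported distance:
Point 1: residuals Seismometer 1 164.7, Seismometer 2 99.3, Seismometer 3 121.2 → max 164.7 km
Point 2: residuals Seismometer 1 128.6, Seismometer 2 85.3, Seismometer 3 158.5 → max 158.5 km
Point 3: residuals Seismometer 1 0.0, Seismometer 2 0.0, Seismometer 3 0.0 → max 0.0 km
Only Point 3 has all residuals ≈ 0.

Point 3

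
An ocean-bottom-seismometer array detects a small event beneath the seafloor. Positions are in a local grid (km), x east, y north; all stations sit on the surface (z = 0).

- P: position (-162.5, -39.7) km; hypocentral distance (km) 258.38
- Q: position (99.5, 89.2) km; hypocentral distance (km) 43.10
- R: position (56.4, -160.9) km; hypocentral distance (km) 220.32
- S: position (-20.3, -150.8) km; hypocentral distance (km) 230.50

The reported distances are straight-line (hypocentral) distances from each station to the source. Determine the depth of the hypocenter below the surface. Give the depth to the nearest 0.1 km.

Each station gives a sphere (x−x_i)² + (y−y_i)² + z² = d_i² (stations at z=0).
Subtracting the P sphere from Q and R: z² cancels, leaving linear equations in x and y:
524.0 x + 257.8 y = 54777.16
437.8 x − 242.4 y = 19306.75
Solving: x ≈ 76.101, y ≈ 57.798 km (keep extra digits for the depth step; rounded: 76.1, 57.8).
Then from the P sphere: z² = 258.38² − (x + 162.5)² − (y + 39.7)² with x = 76.101, y = 57.798, so z ≈ 17.998 ≈ 18.0 km.

z ≈ 18.0 km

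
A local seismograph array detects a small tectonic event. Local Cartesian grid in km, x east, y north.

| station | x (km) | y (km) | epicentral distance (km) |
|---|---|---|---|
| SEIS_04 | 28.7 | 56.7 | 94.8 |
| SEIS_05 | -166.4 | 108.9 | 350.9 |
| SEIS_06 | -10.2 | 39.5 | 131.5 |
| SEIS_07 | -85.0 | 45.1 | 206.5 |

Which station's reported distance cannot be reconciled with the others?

Solve using three stations at a time. Using SEIS_04, SEIS_06, SEIS_07 (subtract circle equations pairwise → linear system) gives (x, y) ≈ (121.4, 35.9).
Distances from that point to each station vs reported:
  SEIS_04: calculated 95.0 vs reported 94.8 → residual 0.2 km
  SEIS_05: calculated 296.9 vs reported 350.9 → residual 54.0 km
  SEIS_06: calculated 131.6 vs reported 131.5 → residual 0.1 km
  SEIS_07: calculated 206.6 vs reported 206.5 → residual 0.1 km
SEIS_04, SEIS_06, SEIS_07 are mutually consistent (residuals ≈ 0); SEIS_05 is off by 54.0 km.

SEIS_05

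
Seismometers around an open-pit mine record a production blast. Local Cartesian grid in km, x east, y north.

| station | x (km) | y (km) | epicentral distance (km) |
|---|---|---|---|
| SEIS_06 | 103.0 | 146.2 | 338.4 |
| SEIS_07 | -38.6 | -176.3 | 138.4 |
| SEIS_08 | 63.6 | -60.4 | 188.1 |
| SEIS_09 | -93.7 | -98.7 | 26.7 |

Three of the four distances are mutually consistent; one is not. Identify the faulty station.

SEIS_07

Solve using three stations at a time. Using SEIS_06, SEIS_08, SEIS_09 (subtract circle equations pairwise → linear system) gives (x, y) ≈ (-117.8, -110.3).
Distances from that point to each station vs reported:
  SEIS_06: calculated 338.4 vs reported 338.4 → residual 0.0 km
  SEIS_07: calculated 103.1 vs reported 138.4 → residual 35.3 km
  SEIS_08: calculated 188.1 vs reported 188.1 → residual 0.0 km
  SEIS_09: calculated 26.7 vs reported 26.7 → residual 0.0 km
SEIS_06, SEIS_08, SEIS_09 are mutually consistent (residuals ≈ 0); SEIS_07 is off by 35.3 km.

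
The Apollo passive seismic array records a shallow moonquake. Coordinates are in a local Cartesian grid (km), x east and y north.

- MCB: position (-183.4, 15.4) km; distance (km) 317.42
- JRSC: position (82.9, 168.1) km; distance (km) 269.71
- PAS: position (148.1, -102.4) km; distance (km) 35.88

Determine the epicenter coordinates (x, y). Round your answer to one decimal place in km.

x ≈ 112.3 km, y ≈ -100.0 km

Circle about each station: (x + 183.4)² + (y − 15.4)² = 317.42²; (x − 82.9)² + (y − 168.1)² = 269.71²; (x − 148.1)² + (y + 102.4)² = 35.88².
Subtracting pairs of circle equations eliminates x²+y² and gives linear equations (the radical axes):
532.6 x + 305.4 y = 29269.27
663.0 x − 235.6 y = 98014.73
Solving the 2×2 system: x ≈ 112.3, y ≈ -100.0 km.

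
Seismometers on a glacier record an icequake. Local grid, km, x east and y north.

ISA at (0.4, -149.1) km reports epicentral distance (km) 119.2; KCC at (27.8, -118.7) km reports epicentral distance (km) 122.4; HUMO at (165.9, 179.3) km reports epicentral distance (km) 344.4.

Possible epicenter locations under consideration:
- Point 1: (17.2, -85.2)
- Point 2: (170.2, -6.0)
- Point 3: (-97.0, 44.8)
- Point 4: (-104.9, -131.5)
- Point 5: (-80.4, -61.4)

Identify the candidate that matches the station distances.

For each candidate, compare |candidate − station| to the reported distance:
Point 1: residuals ISA 53.1, KCC 87.3, HUMO 41.0 → max 87.3 km
Point 2: residuals ISA 102.9, KCC 59.2, HUMO 159.1 → max 159.1 km
Point 3: residuals ISA 97.8, KCC 83.3, HUMO 49.1 → max 97.8 km
Point 4: residuals ISA 12.4, KCC 10.9, HUMO 67.8 → max 67.8 km
Point 5: residuals ISA 0.0, KCC 0.0, HUMO 0.0 → max 0.0 km
Only Point 5 has all residuals ≈ 0.

Point 5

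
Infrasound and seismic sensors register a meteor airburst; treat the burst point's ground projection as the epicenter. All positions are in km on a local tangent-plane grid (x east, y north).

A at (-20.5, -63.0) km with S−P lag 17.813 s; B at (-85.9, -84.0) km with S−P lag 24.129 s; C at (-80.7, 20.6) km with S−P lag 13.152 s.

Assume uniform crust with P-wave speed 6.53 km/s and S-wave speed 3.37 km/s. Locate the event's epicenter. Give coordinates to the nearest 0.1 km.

Distance from S−P lag: d = Δt · v_P v_S / (v_P − v_S) = Δt · (6.53·3.37)/(6.53−3.37) ≈ 6.9640·Δt.
So d_A = 124.05, d_B = 168.03, d_C = 91.59 km.
Circle about each station: (x + 20.5)² + (y + 63.0)² = 124.05²; (x + 85.9)² + (y + 84.0)² = 168.03²; (x + 80.7)² + (y − 20.6)² = 91.59².
Subtracting the A equation from the B and C equations removes the quadratic terms:
-130.8 x − 42.0 y = -2800.12
-120.4 x + 167.2 y = 9547.27
Solving the 2×2 system: x ≈ 2.5, y ≈ 58.9 km.

(2.5, 58.9)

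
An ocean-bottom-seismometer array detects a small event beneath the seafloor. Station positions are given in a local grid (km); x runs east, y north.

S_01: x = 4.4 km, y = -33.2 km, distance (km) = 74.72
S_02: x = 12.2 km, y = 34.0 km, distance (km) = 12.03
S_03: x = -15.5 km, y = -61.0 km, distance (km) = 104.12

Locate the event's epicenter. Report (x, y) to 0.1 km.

Circle about each station: (x − 4.4)² + (y + 33.2)² = 74.72²; (x − 12.2)² + (y − 34.0)² = 12.03²; (x + 15.5)² + (y + 61.0)² = 104.12².
Subtracting the S_01 equation from the S_02 and S_03 equations removes the quadratic terms:
15.6 x + 134.4 y = 5621.60
-39.8 x − 55.6 y = -2418.25
Solving the 2×2 system: x ≈ 2.8, y ≈ 41.5 km.
Check against S_01 (with the unrounded x, y): √((x − 4.4)²+(y + 33.2)²) = 74.72 ≈ 74.72 km. ✓

(2.8, 41.5)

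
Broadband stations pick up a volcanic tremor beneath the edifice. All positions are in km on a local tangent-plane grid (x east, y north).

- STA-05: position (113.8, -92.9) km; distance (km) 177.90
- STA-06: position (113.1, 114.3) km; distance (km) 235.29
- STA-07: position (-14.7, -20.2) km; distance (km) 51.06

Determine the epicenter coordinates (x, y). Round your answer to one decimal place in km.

Circle about each station: (x − 113.8)² + (y + 92.9)² = 177.90²; (x − 113.1)² + (y − 114.3)² = 235.29²; (x + 14.7)² + (y + 20.2)² = 51.06².
Subtracting the STA-05 equation from the STA-06 and STA-07 equations removes the quadratic terms:
-1.4 x + 414.4 y = -19437.72
-257.0 x + 145.4 y = 8084.57
Solving the 2×2 system: x ≈ -58.1, y ≈ -47.1 km.

-58.1 km east, -47.1 km north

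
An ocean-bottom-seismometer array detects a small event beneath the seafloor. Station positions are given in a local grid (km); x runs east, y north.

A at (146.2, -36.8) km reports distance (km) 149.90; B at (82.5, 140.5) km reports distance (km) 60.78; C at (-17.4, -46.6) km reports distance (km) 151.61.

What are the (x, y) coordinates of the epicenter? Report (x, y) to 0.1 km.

Circle about each station: (x − 146.2)² + (y + 36.8)² = 149.90²; (x − 82.5)² + (y − 140.5)² = 60.78²; (x + 17.4)² + (y + 46.6)² = 151.61².
Subtracting the A equation from the B and C equations removes the quadratic terms:
-127.4 x + 354.6 y = 22593.62
-327.2 x − 19.6 y = -20769.94
Solving the 2×2 system: x ≈ 58.4, y ≈ 84.7 km.

x ≈ 58.4 km, y ≈ 84.7 km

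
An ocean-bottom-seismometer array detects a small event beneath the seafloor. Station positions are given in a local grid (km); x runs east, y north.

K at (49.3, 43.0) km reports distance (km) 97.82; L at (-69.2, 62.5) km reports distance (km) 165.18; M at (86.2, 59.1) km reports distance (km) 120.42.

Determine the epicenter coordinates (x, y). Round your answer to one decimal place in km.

Circle about each station: (x − 49.3)² + (y − 43.0)² = 97.82²; (x + 69.2)² + (y − 62.5)² = 165.18²; (x − 86.2)² + (y − 59.1)² = 120.42².
Subtracting the K equation from the L and M equations removes the quadratic terms:
-237.0 x + 39.0 y = -13300.28
73.8 x + 32.2 y = 1711.54
Solving the 2×2 system: x ≈ 47.1, y ≈ -54.8 km.

47.1 km east, -54.8 km north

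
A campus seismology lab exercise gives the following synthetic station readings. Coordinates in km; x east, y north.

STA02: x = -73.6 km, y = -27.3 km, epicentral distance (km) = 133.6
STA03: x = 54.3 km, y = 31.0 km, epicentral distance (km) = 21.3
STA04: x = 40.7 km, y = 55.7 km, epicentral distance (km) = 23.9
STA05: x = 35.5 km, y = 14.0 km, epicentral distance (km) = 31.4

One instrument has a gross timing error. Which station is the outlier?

Solve using three stations at a time. Using STA02, STA03, STA05 (subtract circle equations pairwise → linear system) gives (x, y) ≈ (38.7, 45.1).
Distances from that point to each station vs reported:
  STA02: calculated 133.6 vs reported 133.6 → residual 0.0 km
  STA03: calculated 21.0 vs reported 21.3 → residual 0.3 km
  STA04: calculated 10.8 vs reported 23.9 → residual 13.1 km
  STA05: calculated 31.2 vs reported 31.4 → residual 0.2 km
STA02, STA03, STA05 are mutually consistent (residuals ≈ 0); STA04 is off by 13.1 km.

STA04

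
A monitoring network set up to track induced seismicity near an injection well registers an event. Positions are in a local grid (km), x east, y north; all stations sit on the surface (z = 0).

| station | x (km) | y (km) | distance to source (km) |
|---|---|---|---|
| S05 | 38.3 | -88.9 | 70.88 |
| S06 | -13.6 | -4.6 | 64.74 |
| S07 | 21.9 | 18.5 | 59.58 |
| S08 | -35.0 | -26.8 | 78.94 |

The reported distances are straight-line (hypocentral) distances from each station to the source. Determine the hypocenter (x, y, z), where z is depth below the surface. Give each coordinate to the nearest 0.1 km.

x ≈ 35.6 km, y ≈ -27.5 km, depth ≈ 35.3 km

Each station gives a sphere (x−x_i)² + (y−y_i)² + z² = d_i² (stations at z=0).
Subtracting the S05 sphere from S06 and S07: z² cancels, leaving linear equations in x and y:
-103.8 x + 168.6 y = -8331.27
-32.8 x + 214.8 y = -7074.04
Solving: x ≈ 35.600, y ≈ -27.497 km (keep extra digits for the depth step; rounded: 35.6, -27.5).
Then from the S05 sphere: z² = 70.88² − (x − 38.3)² − (y + 88.9)² with x = 35.600, y = -27.497, so z ≈ 35.304 ≈ 35.3 km.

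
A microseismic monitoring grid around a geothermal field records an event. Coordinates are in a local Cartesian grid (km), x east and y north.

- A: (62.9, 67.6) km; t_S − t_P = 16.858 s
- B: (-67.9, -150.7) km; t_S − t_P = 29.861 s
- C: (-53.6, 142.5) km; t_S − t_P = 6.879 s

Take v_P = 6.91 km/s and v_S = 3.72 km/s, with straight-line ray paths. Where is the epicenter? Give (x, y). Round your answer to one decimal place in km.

x ≈ -71.1 km, y ≈ 89.9 km

Distance from S−P lag: d = Δt · v_P v_S / (v_P − v_S) = Δt · (6.91·3.72)/(6.91−3.72) ≈ 8.0581·Δt.
So d_A = 135.84, d_B = 240.62, d_C = 55.43 km.
Circle about each station: (x − 62.9)² + (y − 67.6)² = 135.84²; (x + 67.9)² + (y + 150.7)² = 240.62²; (x + 53.6)² + (y − 142.5)² = 55.43².
Subtracting the A equation from the B and C equations removes the quadratic terms:
-261.6 x − 436.6 y = -20650.75
-233.0 x + 149.8 y = 30033.06
Solving the 2×2 system: x ≈ -71.1, y ≈ 89.9 km.
Check against A (with the unrounded x, y): √((x − 62.9)²+(y − 67.6)²) = 135.84 ≈ 135.84 km. ✓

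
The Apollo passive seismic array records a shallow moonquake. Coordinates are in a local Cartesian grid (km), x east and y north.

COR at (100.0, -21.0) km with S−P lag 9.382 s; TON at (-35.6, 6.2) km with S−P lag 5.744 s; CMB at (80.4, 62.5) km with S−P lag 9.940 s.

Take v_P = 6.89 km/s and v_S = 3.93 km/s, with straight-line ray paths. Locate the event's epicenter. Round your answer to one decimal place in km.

x ≈ 16.3 km, y ≈ -2.0 km

Distance from S−P lag: d = Δt · v_P v_S / (v_P − v_S) = Δt · (6.89·3.93)/(6.89−3.93) ≈ 9.1479·Δt.
So d_COR = 85.83, d_TON = 52.55, d_CMB = 90.93 km.
Circle about each station: (x − 100.0)² + (y + 21.0)² = 85.83²; (x + 35.6)² + (y − 6.2)² = 52.55²; (x − 80.4)² + (y − 62.5)² = 90.93².
Subtracting the COR equation from the TON and CMB equations removes the quadratic terms:
-271.2 x + 54.4 y = -4529.91
-39.2 x + 167.0 y = -972.07
Solving the 2×2 system: x ≈ 16.3, y ≈ -2.0 km.
Check against COR (with the unrounded x, y): √((x − 100.0)²+(y + 21.0)²) = 85.83 ≈ 85.83 km. ✓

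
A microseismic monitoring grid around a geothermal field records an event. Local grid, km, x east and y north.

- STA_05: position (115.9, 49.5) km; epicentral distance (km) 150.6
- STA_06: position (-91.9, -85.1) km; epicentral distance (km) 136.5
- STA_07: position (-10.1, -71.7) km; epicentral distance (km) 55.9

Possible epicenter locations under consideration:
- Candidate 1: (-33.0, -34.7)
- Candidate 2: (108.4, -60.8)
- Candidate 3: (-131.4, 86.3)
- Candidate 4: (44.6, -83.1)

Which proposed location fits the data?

For each candidate, compare |candidate − station| to the reported distance:
Candidate 1: residuals STA_05 20.5, STA_06 59.0, STA_07 12.4 → max 59.0 km
Candidate 2: residuals STA_05 40.0, STA_06 65.3, STA_07 63.1 → max 65.3 km
Candidate 3: residuals STA_05 99.4, STA_06 39.4, STA_07 143.3 → max 143.3 km
Candidate 4: residuals STA_05 0.0, STA_06 0.0, STA_07 0.0 → max 0.0 km
Only Candidate 4 has all residuals ≈ 0.

Candidate 4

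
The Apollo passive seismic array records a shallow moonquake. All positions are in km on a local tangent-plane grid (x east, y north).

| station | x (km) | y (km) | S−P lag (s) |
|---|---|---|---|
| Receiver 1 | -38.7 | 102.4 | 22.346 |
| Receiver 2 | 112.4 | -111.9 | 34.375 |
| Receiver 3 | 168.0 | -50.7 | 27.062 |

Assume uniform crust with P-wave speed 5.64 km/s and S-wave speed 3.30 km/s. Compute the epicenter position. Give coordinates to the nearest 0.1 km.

Distance from S−P lag: d = Δt · v_P v_S / (v_P − v_S) = Δt · (5.64·3.30)/(5.64−3.30) ≈ 7.9538·Δt.
So d_Receiver 1 = 177.74, d_Receiver 2 = 273.41, d_Receiver 3 = 215.25 km.
Circle about each station: (x + 38.7)² + (y − 102.4)² = 177.74²; (x − 112.4)² + (y + 111.9)² = 273.41²; (x − 168.0)² + (y + 50.7)² = 215.25².
Subtracting pairs of circle equations eliminates x²+y² and gives linear equations (the radical axes):
302.2 x − 428.6 y = -29989.60
413.4 x − 306.2 y = 4069.99
Solving the 2×2 system: x ≈ 129.1, y ≈ 161.0 km.

129.1 km east, 161.0 km north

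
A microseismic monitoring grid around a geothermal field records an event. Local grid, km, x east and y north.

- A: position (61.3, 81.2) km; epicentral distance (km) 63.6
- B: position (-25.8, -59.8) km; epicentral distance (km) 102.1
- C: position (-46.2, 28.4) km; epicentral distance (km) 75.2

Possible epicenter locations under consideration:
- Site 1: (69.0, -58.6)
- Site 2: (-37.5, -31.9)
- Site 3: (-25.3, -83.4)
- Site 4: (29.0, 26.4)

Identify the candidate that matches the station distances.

For each candidate, compare |candidate − station| to the reported distance:
Site 1: residuals A 76.4, B 7.3, C 69.2 → max 76.4 km
Site 2: residuals A 86.6, B 71.8, C 14.3 → max 86.6 km
Site 3: residuals A 122.4, B 78.5, C 38.5 → max 122.4 km
Site 4: residuals A 0.0, B 0.0, C 0.0 → max 0.0 km
Only Site 4 has all residuals ≈ 0.

Site 4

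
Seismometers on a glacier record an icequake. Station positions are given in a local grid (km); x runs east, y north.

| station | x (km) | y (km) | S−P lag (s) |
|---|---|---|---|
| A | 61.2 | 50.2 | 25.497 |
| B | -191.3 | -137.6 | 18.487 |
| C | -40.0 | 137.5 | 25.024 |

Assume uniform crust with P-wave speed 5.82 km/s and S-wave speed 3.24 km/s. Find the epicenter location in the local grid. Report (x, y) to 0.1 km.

Distance from S−P lag: d = Δt · v_P v_S / (v_P − v_S) = Δt · (5.82·3.24)/(5.82−3.24) ≈ 7.3088·Δt.
So d_A = 186.35, d_B = 135.12, d_C = 182.90 km.
Circle about each station: (x − 61.2)² + (y − 50.2)² = 186.35²; (x + 191.3)² + (y + 137.6)² = 135.12²; (x + 40.0)² + (y − 137.5)² = 182.90².
Subtracting pairs of circle equations eliminates x²+y² and gives linear equations (the radical axes):
-505.0 x − 375.6 y = 65732.88
-202.4 x + 174.6 y = 15514.68
Solving the 2×2 system: x ≈ -105.4, y ≈ -33.3 km.

x ≈ -105.4 km, y ≈ -33.3 km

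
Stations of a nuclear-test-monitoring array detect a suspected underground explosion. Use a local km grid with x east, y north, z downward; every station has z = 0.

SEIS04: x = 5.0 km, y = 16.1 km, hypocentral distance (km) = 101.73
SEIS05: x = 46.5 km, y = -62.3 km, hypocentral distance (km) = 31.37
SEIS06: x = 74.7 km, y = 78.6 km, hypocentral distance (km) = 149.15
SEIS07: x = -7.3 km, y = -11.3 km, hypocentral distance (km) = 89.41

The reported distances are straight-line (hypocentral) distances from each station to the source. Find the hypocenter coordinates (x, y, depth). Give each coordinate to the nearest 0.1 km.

x ≈ 56.6 km, y ≈ -66.5 km, depth ≈ 29.4 km

Each station gives a sphere (x−x_i)² + (y−y_i)² + z² = d_i² (stations at z=0).
Subtracting the SEIS04 sphere from SEIS05 and SEIS06: z² cancels, leaving linear equations in x and y:
83.0 x − 156.8 y = 15124.25
139.4 x + 125.0 y = -422.89
Solving: x ≈ 56.595, y ≈ -66.498 km (keep extra digits for the depth step; rounded: 56.6, -66.5).
Then from the SEIS04 sphere: z² = 101.73² − (x − 5.0)² − (y − 16.1)² with x = 56.595, y = -66.498, so z ≈ 29.403 ≈ 29.4 km.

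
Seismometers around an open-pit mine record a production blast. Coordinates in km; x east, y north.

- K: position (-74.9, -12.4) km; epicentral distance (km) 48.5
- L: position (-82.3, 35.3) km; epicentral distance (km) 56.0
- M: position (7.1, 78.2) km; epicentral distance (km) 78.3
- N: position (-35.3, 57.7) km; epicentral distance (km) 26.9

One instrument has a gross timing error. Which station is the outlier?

N

Solve using three stations at a time. Using K, L, M (subtract circle equations pairwise → linear system) gives (x, y) ≈ (-32.1, 10.4).
Distances from that point to each station vs reported:
  K: calculated 48.5 vs reported 48.5 → residual 0.0 km
  L: calculated 56.0 vs reported 56.0 → residual 0.0 km
  M: calculated 78.3 vs reported 78.3 → residual 0.0 km
  N: calculated 47.4 vs reported 26.9 → residual 20.5 km
K, L, M are mutually consistent (residuals ≈ 0); N is off by 20.5 km.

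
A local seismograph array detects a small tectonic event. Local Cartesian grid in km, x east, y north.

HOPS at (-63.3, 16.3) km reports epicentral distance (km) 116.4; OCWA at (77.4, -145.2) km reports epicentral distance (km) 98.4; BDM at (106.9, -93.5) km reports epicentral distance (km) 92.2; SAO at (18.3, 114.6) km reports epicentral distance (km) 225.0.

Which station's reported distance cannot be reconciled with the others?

SAO

Solve using three stations at a time. Using HOPS, OCWA, BDM (subtract circle equations pairwise → linear system) gives (x, y) ≈ (18.9, -66.1).
Distances from that point to each station vs reported:
  HOPS: calculated 116.4 vs reported 116.4 → residual 0.0 km
  OCWA: calculated 98.4 vs reported 98.4 → residual 0.0 km
  BDM: calculated 92.2 vs reported 92.2 → residual 0.0 km
  SAO: calculated 180.7 vs reported 225.0 → residual 44.3 km
HOPS, OCWA, BDM are mutually consistent (residuals ≈ 0); SAO is off by 44.3 km.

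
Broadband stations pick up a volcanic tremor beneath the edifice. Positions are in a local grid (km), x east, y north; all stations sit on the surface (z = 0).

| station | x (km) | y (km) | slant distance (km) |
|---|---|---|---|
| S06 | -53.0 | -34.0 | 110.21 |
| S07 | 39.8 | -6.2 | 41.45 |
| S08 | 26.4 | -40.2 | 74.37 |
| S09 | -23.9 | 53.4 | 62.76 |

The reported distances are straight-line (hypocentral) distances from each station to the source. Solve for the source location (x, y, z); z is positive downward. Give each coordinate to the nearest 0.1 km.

x ≈ 33.8 km, y ≈ 32.6 km, depth ≈ 13.3 km

Each station gives a sphere (x−x_i)² + (y−y_i)² + z² = d_i² (stations at z=0).
Subtracting the S06 sphere from S07 and S08: z² cancels, leaving linear equations in x and y:
185.6 x + 55.6 y = 8085.62
158.8 x − 12.4 y = 4963.35
Solving: x ≈ 33.800, y ≈ 32.594 km (keep extra digits for the depth step; rounded: 33.8, 32.6).
Then from the S06 sphere: z² = 110.21² − (x + 53.0)² − (y + 34.0)² with x = 33.800, y = 32.594, so z ≈ 13.313 ≈ 13.3 km.
Check against S09 (with the unrounded solution): distance 62.76 ≈ 62.76 km. ✓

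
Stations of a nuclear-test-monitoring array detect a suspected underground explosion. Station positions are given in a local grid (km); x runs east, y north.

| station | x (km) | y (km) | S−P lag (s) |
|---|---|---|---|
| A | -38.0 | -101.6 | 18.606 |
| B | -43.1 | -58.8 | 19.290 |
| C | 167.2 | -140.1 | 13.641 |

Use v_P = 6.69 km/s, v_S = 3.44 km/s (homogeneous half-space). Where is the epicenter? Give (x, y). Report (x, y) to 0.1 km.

(91.9, -79.6)

Distance from S−P lag: d = Δt · v_P v_S / (v_P − v_S) = Δt · (6.69·3.44)/(6.69−3.44) ≈ 7.0811·Δt.
So d_A = 131.75, d_B = 136.59, d_C = 96.59 km.
Circle about each station: (x + 38.0)² + (y + 101.6)² = 131.75²; (x + 43.1)² + (y + 58.8)² = 136.59²; (x − 167.2)² + (y + 140.1)² = 96.59².
Subtracting pairs of circle equations eliminates x²+y² and gives linear equations (the radical axes):
-10.2 x + 85.6 y = -7750.28
410.4 x − 77.0 y = 43845.72
Solving the 2×2 system: x ≈ 91.9, y ≈ -79.6 km.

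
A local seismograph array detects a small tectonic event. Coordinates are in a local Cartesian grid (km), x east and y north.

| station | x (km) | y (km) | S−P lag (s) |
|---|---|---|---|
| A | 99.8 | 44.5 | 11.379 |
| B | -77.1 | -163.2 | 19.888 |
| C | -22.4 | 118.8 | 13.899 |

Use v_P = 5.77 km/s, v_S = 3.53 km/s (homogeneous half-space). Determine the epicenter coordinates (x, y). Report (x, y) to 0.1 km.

x ≈ 8.3 km, y ≈ -3.8 km

Distance from S−P lag: d = Δt · v_P v_S / (v_P − v_S) = Δt · (5.77·3.53)/(5.77−3.53) ≈ 9.0929·Δt.
So d_A = 103.47, d_B = 180.84, d_C = 126.38 km.
Circle about each station: (x − 99.8)² + (y − 44.5)² = 103.47²; (x + 77.1)² + (y + 163.2)² = 180.84²; (x + 22.4)² + (y − 118.8)² = 126.38².
Subtracting pairs of circle equations eliminates x²+y² and gives linear equations (the radical axes):
-353.8 x − 415.4 y = -1358.70
-244.4 x + 148.6 y = -2590.95
Solving the 2×2 system: x ≈ 8.3, y ≈ -3.8 km.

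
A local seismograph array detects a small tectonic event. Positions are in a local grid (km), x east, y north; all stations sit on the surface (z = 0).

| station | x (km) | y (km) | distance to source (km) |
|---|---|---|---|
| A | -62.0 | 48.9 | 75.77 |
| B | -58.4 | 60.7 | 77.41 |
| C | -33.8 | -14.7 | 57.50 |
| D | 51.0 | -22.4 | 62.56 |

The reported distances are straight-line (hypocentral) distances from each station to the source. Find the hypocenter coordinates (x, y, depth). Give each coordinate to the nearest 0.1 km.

Each station gives a sphere (x−x_i)² + (y−y_i)² + z² = d_i² (stations at z=0).
Subtracting the A sphere from B and C: z² cancels, leaving linear equations in x and y:
7.2 x + 23.6 y = 608.62
56.4 x − 127.2 y = -2441.84
Solving: x ≈ 8.808, y ≈ 23.102 km (keep extra digits for the depth step; rounded: 8.8, 23.1).
Then from the A sphere: z² = 75.77² − (x + 62.0)² − (y − 48.9)² with x = 8.808, y = 23.102, so z ≈ 7.860 ≈ 7.9 km.

x ≈ 8.8 km, y ≈ 23.1 km, depth ≈ 7.9 km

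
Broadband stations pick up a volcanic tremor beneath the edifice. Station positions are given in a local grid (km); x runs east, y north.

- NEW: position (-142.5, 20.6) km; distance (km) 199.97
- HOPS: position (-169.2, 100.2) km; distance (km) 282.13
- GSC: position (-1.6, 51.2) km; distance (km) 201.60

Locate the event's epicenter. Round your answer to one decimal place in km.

x ≈ -34.5 km, y ≈ -147.7 km

Circle about each station: (x + 142.5)² + (y − 20.6)² = 199.97²; (x + 169.2)² + (y − 100.2)² = 282.13²; (x + 1.6)² + (y − 51.2)² = 201.60².
Subtracting pairs of circle equations eliminates x²+y² and gives linear equations (the radical axes):
-53.4 x + 159.2 y = -21671.27
281.8 x + 61.2 y = -18761.17
Solving the 2×2 system: x ≈ -34.5, y ≈ -147.7 km.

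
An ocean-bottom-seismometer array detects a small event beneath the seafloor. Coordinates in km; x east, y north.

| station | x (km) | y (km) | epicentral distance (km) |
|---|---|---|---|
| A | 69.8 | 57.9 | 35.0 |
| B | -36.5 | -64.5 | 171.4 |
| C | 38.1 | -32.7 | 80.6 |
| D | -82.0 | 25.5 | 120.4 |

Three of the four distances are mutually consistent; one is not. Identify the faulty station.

B

Solve using three stations at a time. Using A, C, D (subtract circle equations pairwise → linear system) gives (x, y) ≈ (36.3, 47.9).
Distances from that point to each station vs reported:
  A: calculated 35.0 vs reported 35.0 → residual 0.0 km
  B: calculated 133.9 vs reported 171.4 → residual 37.5 km
  C: calculated 80.6 vs reported 80.6 → residual 0.0 km
  D: calculated 120.4 vs reported 120.4 → residual 0.0 km
A, C, D are mutually consistent (residuals ≈ 0); B is off by 37.5 km.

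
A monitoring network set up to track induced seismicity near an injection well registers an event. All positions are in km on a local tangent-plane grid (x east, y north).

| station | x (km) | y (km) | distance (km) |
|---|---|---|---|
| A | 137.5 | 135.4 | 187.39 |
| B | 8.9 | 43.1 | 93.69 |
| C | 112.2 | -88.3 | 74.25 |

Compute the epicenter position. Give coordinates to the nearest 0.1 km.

Circle about each station: (x − 137.5)² + (y − 135.4)² = 187.39²; (x − 8.9)² + (y − 43.1)² = 93.69²; (x − 112.2)² + (y + 88.3)² = 74.25².
Subtracting the A equation from the B and C equations removes the quadratic terms:
-257.2 x − 184.6 y = -8965.39
-50.6 x − 447.4 y = 12748.27
Solving the 2×2 system: x ≈ 60.2, y ≈ -35.3 km.

(60.2, -35.3)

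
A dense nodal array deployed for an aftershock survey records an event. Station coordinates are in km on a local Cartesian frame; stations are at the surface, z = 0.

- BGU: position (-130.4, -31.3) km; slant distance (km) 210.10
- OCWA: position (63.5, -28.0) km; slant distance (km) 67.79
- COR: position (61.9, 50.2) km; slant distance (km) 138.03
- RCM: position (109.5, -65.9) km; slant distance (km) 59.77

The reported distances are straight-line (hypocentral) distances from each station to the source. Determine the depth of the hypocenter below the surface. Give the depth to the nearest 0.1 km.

Each station gives a sphere (x−x_i)² + (y−y_i)² + z² = d_i² (stations at z=0).
Subtracting the BGU sphere from OCWA and COR: z² cancels, leaving linear equations in x and y:
387.8 x + 6.6 y = 26378.93
384.6 x + 163.0 y = 13457.53
Solving: x ≈ 69.404, y ≈ -81.198 km (keep extra digits for the depth step; rounded: 69.4, -81.2).
Then from the BGU sphere: z² = 210.10² − (x + 130.4)² − (y + 31.3)² with x = 69.404, y = -81.198, so z ≈ 41.600 ≈ 41.6 km.

41.6 km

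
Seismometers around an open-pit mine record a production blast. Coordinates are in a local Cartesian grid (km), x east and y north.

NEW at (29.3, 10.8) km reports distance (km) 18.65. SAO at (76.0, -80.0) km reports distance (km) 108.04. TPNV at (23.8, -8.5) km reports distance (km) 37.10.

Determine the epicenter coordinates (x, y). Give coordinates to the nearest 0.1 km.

Circle about each station: (x − 29.3)² + (y − 10.8)² = 18.65²; (x − 76.0)² + (y + 80.0)² = 108.04²; (x − 23.8)² + (y + 8.5)² = 37.10².
Subtracting pairs of circle equations eliminates x²+y² and gives linear equations (the radical axes):
93.4 x − 181.6 y = -123.95
-11.0 x − 38.6 y = -1365.03
Solving the 2×2 system: x ≈ 43.4, y ≈ 23.0 km.

x ≈ 43.4 km, y ≈ 23.0 km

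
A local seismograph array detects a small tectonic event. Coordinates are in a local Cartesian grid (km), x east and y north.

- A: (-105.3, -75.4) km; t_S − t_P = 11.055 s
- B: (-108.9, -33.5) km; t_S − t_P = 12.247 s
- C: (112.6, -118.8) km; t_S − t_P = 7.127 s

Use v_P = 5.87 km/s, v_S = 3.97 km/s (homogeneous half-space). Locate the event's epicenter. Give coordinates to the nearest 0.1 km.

29.2 km east, -92.6 km north

Distance from S−P lag: d = Δt · v_P v_S / (v_P − v_S) = Δt · (5.87·3.97)/(5.87−3.97) ≈ 12.2652·Δt.
So d_A = 135.59, d_B = 150.21, d_C = 87.41 km.
Circle about each station: (x + 105.3)² + (y + 75.4)² = 135.59²; (x + 108.9)² + (y + 33.5)² = 150.21²; (x − 112.6)² + (y + 118.8)² = 87.41².
Subtracting pairs of circle equations eliminates x²+y² and gives linear equations (the radical axes):
-7.2 x + 83.8 y = -7970.19
435.8 x − 86.8 y = 20763.09
Solving the 2×2 system: x ≈ 29.2, y ≈ -92.6 km.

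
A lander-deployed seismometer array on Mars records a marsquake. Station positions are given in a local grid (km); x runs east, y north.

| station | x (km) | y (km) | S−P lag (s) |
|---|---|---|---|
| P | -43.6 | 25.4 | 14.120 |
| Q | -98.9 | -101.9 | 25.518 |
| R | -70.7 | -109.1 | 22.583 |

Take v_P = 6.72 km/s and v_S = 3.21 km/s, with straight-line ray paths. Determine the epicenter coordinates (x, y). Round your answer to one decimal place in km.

Distance from S−P lag: d = Δt · v_P v_S / (v_P − v_S) = Δt · (6.72·3.21)/(6.72−3.21) ≈ 6.1456·Δt.
So d_P = 86.78, d_Q = 156.82, d_R = 138.79 km.
Circle about each station: (x + 43.6)² + (y − 25.4)² = 86.78²; (x + 98.9)² + (y + 101.9)² = 156.82²; (x + 70.7)² + (y + 109.1)² = 138.79².
Subtracting pairs of circle equations eliminates x²+y² and gives linear equations (the radical axes):
-110.6 x − 254.6 y = 556.96
-54.2 x − 269.0 y = 2623.28
Solving the 2×2 system: x ≈ 32.5, y ≈ -16.3 km.

x ≈ 32.5 km, y ≈ -16.3 km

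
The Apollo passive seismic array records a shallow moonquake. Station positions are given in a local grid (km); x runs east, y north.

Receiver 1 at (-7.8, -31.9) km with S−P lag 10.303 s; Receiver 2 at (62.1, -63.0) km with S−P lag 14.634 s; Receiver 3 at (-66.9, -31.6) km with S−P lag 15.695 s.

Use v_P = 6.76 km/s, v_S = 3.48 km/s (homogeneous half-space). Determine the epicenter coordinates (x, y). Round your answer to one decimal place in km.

(24.0, 34.8)

Distance from S−P lag: d = Δt · v_P v_S / (v_P − v_S) = Δt · (6.76·3.48)/(6.76−3.48) ≈ 7.1722·Δt.
So d_Receiver 1 = 73.90, d_Receiver 2 = 104.96, d_Receiver 3 = 112.57 km.
Circle about each station: (x + 7.8)² + (y + 31.9)² = 73.90²; (x − 62.1)² + (y + 63.0)² = 104.96²; (x + 66.9)² + (y + 31.6)² = 112.57².
Subtracting the Receiver 1 equation from the Receiver 2 and Receiver 3 equations removes the quadratic terms:
139.8 x − 62.2 y = 1191.57
-118.2 x + 0.6 y = -2815.07
Solving the 2×2 system: x ≈ 24.0, y ≈ 34.8 km.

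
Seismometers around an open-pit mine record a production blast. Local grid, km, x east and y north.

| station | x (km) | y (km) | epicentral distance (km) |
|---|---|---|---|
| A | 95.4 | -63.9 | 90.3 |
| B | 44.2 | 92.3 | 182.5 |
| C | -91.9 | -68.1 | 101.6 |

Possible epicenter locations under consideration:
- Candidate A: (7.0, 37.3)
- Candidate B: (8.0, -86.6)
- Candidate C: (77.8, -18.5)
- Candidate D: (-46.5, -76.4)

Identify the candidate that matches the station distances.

Candidate B

For each candidate, compare |candidate − station| to the reported distance:
Candidate A: residuals A 44.1, B 116.1, C 42.9 → max 116.1 km
Candidate B: residuals A 0.0, B 0.0, C 0.0 → max 0.0 km
Candidate C: residuals A 41.6, B 66.7, C 75.2 → max 75.2 km
Candidate D: residuals A 52.1, B 9.0, C 55.4 → max 55.4 km
Only Candidate B has all residuals ≈ 0.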